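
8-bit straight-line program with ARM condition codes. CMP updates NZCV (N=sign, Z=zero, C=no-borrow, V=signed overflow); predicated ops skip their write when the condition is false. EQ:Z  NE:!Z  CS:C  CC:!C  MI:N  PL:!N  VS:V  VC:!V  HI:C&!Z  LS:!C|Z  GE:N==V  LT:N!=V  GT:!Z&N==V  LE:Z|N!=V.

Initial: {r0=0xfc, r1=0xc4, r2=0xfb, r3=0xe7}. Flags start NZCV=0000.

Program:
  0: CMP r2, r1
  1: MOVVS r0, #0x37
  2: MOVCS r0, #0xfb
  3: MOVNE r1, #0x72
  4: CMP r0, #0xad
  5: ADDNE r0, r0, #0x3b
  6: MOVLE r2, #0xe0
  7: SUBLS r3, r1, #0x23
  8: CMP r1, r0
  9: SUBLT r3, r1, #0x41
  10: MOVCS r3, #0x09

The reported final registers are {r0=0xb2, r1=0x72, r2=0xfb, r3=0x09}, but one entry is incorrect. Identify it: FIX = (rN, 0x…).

[0] flags=0010 → (cmp)
[1] flags=0010 VS?F → skip
[2] flags=0010 CS?T → r0=0xfb
[3] flags=0010 NE?T → r1=0x72
[4] flags=0010 → (cmp)
[5] flags=0010 NE?T → r0=0x36
[6] flags=0010 LE?F → skip
[7] flags=0010 LS?F → skip
[8] flags=0010 → (cmp)
[9] flags=0010 LT?F → skip
[10] flags=0010 CS?T → r3=0x09

FIX = (r0, 0x36)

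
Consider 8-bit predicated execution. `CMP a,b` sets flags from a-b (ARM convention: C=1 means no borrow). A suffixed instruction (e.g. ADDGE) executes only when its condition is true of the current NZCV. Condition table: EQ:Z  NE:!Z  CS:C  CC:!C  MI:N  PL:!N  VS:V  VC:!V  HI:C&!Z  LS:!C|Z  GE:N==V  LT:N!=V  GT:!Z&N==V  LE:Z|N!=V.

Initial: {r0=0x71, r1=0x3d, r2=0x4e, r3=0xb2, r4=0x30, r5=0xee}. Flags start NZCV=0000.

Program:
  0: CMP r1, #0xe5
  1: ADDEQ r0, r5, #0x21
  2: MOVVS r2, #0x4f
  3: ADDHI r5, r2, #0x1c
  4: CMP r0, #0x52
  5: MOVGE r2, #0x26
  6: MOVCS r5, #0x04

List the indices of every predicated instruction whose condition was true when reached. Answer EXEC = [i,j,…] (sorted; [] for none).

0: ✓ CMP  NZCV=0000
1: · ADDEQ
2: · MOVVS
3: · ADDHI
4: ✓ CMP  NZCV=0010
5: ✓ MOVGE  r2←0x26
6: ✓ MOVCS  r5←0x04

EXEC = [5,6]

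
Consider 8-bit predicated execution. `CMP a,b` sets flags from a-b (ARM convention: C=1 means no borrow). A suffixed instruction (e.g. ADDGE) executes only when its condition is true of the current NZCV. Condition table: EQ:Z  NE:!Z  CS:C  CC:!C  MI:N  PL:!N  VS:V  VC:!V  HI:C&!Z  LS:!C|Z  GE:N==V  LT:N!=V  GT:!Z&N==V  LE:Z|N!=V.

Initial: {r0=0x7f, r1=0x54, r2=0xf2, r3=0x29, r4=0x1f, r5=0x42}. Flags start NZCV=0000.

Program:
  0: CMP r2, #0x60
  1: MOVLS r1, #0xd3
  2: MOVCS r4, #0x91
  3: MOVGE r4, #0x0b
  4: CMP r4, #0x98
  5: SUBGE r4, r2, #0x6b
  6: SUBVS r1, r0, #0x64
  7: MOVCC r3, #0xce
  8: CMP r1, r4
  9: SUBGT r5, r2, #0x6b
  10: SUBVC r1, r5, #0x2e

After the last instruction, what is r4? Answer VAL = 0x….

0: ✓ CMP  NZCV=1010
1: · MOVLS
2: ✓ MOVCS  r4←0x91
3: · MOVGE
4: ✓ CMP  NZCV=1000
5: · SUBGE
6: · SUBVS
7: ✓ MOVCC  r3←0xce
8: ✓ CMP  NZCV=1001
9: ✓ SUBGT  r5←0x87
10: · SUBVC

VAL = 0x91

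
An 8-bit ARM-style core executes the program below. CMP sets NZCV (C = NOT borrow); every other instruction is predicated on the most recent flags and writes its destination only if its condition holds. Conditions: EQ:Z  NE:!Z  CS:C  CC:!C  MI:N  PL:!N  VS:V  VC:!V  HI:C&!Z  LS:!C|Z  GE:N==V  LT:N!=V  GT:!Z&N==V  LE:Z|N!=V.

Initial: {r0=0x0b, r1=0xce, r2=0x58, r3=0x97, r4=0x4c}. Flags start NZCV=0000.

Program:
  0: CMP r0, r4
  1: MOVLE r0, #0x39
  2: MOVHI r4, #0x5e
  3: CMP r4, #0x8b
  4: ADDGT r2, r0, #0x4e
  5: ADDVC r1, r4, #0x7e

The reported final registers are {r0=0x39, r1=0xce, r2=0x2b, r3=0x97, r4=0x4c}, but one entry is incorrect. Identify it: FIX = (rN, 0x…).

[0] flags=1000 → (cmp)
[1] flags=1000 LE?T → r0=0x39
[2] flags=1000 HI?F → skip
[3] flags=1001 → (cmp)
[4] flags=1001 GT?T → r2=0x87
[5] flags=1001 VC?F → skip

FIX = (r2, 0x87)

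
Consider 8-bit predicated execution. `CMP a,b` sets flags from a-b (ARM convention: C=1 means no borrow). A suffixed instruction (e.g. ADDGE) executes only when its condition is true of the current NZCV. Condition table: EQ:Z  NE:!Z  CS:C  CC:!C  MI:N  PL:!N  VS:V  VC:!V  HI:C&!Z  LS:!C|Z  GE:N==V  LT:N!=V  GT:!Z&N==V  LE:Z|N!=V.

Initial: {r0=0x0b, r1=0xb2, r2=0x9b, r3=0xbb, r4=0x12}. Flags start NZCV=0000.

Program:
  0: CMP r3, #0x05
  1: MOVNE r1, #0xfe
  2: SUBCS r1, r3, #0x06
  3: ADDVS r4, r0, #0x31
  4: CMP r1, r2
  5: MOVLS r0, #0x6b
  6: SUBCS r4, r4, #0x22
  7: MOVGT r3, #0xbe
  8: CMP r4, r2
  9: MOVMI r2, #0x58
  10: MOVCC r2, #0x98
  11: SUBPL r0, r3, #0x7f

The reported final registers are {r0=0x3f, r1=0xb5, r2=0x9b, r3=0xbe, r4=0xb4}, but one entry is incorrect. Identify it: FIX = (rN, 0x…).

0: ✓ CMP  NZCV=1010
1: ✓ MOVNE  r1←0xfe
2: ✓ SUBCS  r1←0xb5
3: · ADDVS
4: ✓ CMP  NZCV=0010
5: · MOVLS
6: ✓ SUBCS  r4←0xf0
7: ✓ MOVGT  r3←0xbe
8: ✓ CMP  NZCV=0010
9: · MOVMI
10: · MOVCC
11: ✓ SUBPL  r0←0x3f

FIX = (r4, 0xf0)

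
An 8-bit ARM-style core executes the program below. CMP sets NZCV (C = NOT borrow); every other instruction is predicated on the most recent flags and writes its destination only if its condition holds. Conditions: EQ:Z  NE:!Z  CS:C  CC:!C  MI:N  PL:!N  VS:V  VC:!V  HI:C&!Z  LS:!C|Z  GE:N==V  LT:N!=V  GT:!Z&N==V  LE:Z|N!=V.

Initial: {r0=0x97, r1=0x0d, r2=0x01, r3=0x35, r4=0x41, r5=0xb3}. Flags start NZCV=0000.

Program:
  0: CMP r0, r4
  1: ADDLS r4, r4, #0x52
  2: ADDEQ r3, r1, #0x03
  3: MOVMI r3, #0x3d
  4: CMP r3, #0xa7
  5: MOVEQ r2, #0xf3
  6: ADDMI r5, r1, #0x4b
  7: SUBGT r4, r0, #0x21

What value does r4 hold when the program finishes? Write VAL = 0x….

VAL = 0x76

0: ✓ CMP  NZCV=0011
1: · ADDLS
2: · ADDEQ
3: · MOVMI
4: ✓ CMP  NZCV=1001
5: · MOVEQ
6: ✓ ADDMI  r5←0x58
7: ✓ SUBGT  r4←0x76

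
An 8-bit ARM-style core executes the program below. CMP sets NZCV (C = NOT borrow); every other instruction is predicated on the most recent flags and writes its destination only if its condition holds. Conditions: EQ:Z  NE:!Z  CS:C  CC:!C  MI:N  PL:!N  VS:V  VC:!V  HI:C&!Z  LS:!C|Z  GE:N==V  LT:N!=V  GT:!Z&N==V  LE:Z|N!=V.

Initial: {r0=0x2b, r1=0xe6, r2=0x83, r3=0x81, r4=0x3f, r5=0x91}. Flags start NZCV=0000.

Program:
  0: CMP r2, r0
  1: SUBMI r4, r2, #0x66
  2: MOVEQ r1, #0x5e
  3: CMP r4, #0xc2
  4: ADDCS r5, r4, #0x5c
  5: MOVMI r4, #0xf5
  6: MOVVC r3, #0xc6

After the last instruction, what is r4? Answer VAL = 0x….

VAL = 0x3f

[0] flags=0011 → (cmp)
[1] flags=0011 MI?F → skip
[2] flags=0011 EQ?F → skip
[3] flags=0000 → (cmp)
[4] flags=0000 CS?F → skip
[5] flags=0000 MI?F → skip
[6] flags=0000 VC?T → r3=0xc6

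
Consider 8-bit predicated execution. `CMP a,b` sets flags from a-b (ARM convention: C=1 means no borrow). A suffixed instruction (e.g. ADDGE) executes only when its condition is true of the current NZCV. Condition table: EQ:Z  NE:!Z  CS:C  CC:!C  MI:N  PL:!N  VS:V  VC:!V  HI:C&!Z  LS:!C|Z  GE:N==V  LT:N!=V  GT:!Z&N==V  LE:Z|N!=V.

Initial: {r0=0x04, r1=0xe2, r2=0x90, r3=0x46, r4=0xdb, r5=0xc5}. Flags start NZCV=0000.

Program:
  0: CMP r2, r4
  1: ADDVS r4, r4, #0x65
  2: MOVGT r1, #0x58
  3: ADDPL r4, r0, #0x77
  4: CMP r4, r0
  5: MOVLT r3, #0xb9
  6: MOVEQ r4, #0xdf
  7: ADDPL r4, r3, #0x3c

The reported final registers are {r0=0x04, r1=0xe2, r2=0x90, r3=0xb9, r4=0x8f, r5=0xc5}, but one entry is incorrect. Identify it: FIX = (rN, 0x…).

FIX = (r4, 0xdb)

0: ✓ CMP  NZCV=1000
1: · ADDVS
2: · MOVGT
3: · ADDPL
4: ✓ CMP  NZCV=1010
5: ✓ MOVLT  r3←0xb9
6: · MOVEQ
7: · ADDPL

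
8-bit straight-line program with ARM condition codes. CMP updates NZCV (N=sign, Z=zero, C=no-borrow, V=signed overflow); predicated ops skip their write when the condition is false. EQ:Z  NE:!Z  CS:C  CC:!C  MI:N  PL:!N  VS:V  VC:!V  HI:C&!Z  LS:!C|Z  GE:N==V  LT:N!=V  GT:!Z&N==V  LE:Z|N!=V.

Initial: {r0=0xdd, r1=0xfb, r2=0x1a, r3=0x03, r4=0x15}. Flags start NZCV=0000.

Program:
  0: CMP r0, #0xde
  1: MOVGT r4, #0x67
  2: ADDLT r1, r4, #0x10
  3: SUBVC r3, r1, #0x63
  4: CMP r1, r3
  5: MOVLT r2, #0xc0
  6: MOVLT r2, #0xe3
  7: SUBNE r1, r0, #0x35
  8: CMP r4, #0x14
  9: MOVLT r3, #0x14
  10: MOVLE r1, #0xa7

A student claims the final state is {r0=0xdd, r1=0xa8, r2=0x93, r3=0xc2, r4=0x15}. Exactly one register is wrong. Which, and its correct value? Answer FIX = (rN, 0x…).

FIX = (r2, 0x1a)

[0] flags=1000 → (cmp)
[1] flags=1000 GT?F → skip
[2] flags=1000 LT?T → r1=0x25
[3] flags=1000 VC?T → r3=0xc2
[4] flags=0000 → (cmp)
[5] flags=0000 LT?F → skip
[6] flags=0000 LT?F → skip
[7] flags=0000 NE?T → r1=0xa8
[8] flags=0010 → (cmp)
[9] flags=0010 LT?F → skip
[10] flags=0010 LE?F → skip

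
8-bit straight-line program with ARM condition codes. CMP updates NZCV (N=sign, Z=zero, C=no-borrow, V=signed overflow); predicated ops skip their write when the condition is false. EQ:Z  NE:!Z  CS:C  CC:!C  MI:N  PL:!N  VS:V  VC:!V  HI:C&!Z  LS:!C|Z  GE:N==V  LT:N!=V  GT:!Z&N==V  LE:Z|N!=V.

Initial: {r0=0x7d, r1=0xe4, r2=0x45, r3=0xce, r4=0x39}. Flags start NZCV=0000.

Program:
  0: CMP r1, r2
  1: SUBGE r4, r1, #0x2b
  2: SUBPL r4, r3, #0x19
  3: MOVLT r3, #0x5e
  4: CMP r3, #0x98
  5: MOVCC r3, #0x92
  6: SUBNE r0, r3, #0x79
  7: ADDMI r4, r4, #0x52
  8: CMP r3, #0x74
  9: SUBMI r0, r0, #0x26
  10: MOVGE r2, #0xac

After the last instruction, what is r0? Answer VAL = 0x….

0: ✓ CMP  NZCV=1010
1: · SUBGE
2: · SUBPL
3: ✓ MOVLT  r3←0x5e
4: ✓ CMP  NZCV=1001
5: ✓ MOVCC  r3←0x92
6: ✓ SUBNE  r0←0x19
7: ✓ ADDMI  r4←0x8b
8: ✓ CMP  NZCV=0011
9: · SUBMI
10: · MOVGE

VAL = 0x19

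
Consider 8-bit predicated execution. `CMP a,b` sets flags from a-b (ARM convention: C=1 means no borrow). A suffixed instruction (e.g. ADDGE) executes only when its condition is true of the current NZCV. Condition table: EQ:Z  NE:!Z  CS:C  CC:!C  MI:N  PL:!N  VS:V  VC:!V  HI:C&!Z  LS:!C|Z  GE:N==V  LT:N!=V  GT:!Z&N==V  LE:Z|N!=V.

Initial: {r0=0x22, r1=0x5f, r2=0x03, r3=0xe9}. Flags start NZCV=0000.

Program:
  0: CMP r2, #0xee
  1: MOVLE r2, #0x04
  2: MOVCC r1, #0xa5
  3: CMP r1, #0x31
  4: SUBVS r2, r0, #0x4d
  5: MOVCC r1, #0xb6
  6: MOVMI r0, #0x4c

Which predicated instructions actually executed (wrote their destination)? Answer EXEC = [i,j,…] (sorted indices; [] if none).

EXEC = [2,4]

0: ✓ CMP  NZCV=0000
1: · MOVLE
2: ✓ MOVCC  r1←0xa5
3: ✓ CMP  NZCV=0011
4: ✓ SUBVS  r2←0xd5
5: · MOVCC
6: · MOVMI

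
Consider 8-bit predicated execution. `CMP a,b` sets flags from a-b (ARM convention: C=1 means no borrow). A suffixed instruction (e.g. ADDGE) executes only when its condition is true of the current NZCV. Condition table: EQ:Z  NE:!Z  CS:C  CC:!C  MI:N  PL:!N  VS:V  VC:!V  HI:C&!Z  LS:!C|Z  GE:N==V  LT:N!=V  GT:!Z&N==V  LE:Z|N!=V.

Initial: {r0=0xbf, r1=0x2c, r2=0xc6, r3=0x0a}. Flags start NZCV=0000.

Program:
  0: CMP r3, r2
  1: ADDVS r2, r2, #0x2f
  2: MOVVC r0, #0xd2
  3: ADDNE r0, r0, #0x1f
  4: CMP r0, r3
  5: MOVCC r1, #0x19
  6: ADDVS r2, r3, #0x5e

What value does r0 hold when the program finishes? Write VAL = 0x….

VAL = 0xf1

[0] flags=0000 → (cmp)
[1] flags=0000 VS?F → skip
[2] flags=0000 VC?T → r0=0xd2
[3] flags=0000 NE?T → r0=0xf1
[4] flags=1010 → (cmp)
[5] flags=1010 CC?F → skip
[6] flags=1010 VS?F → skip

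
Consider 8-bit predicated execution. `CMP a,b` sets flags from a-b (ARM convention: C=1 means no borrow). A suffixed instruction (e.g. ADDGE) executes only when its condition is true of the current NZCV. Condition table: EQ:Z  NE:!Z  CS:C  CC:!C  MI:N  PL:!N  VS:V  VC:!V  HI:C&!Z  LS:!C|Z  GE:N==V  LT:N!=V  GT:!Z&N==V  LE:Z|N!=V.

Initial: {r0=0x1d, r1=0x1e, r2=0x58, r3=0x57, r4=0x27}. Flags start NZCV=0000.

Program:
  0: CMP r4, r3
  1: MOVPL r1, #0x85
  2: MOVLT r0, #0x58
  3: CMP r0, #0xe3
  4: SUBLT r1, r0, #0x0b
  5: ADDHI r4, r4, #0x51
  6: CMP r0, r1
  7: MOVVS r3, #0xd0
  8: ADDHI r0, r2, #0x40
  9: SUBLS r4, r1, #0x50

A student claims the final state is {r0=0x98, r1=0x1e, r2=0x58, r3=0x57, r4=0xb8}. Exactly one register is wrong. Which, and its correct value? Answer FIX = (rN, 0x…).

FIX = (r4, 0x27)

[0] flags=1000 → (cmp)
[1] flags=1000 PL?F → skip
[2] flags=1000 LT?T → r0=0x58
[3] flags=0000 → (cmp)
[4] flags=0000 LT?F → skip
[5] flags=0000 HI?F → skip
[6] flags=0010 → (cmp)
[7] flags=0010 VS?F → skip
[8] flags=0010 HI?T → r0=0x98
[9] flags=0010 LS?F → skip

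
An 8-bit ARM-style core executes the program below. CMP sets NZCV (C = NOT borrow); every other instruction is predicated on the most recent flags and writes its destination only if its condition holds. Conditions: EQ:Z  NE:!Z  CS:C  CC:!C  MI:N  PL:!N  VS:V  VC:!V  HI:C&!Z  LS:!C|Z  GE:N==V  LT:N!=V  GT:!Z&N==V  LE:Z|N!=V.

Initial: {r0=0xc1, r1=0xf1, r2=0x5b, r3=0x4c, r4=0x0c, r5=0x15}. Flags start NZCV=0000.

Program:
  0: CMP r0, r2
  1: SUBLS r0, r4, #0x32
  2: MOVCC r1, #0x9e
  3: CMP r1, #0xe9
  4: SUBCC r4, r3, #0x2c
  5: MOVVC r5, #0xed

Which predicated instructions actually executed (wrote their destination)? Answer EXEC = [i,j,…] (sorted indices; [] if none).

[0] flags=0011 → (cmp)
[1] flags=0011 LS?F → skip
[2] flags=0011 CC?F → skip
[3] flags=0010 → (cmp)
[4] flags=0010 CC?F → skip
[5] flags=0010 VC?T → r5=0xed

EXEC = [5]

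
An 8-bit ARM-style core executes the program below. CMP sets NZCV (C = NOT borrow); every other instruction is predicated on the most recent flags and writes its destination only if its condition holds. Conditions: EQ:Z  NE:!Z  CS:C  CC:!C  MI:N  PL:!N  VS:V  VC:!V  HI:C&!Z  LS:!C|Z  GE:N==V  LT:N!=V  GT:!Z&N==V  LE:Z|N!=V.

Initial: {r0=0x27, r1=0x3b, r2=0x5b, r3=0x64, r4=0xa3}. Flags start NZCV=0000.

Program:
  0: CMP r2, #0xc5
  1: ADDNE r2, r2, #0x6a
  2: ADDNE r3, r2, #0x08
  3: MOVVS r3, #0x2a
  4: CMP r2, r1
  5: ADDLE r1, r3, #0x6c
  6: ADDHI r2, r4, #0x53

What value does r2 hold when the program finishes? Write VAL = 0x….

VAL = 0xf6

[0] flags=1001 → (cmp)
[1] flags=1001 NE?T → r2=0xc5
[2] flags=1001 NE?T → r3=0xcd
[3] flags=1001 VS?T → r3=0x2a
[4] flags=1010 → (cmp)
[5] flags=1010 LE?T → r1=0x96
[6] flags=1010 HI?T → r2=0xf6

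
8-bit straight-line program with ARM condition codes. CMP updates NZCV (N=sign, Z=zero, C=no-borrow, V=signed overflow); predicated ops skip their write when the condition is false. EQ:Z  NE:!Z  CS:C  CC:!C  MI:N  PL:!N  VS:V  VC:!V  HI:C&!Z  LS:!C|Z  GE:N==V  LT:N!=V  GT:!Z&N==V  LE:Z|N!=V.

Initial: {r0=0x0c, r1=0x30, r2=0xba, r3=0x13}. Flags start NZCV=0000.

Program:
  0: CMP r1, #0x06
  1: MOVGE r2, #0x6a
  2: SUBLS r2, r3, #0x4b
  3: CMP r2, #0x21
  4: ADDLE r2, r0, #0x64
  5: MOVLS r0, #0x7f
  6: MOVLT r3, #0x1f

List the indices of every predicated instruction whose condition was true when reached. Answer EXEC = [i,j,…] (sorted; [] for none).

[0] flags=0010 → (cmp)
[1] flags=0010 GE?T → r2=0x6a
[2] flags=0010 LS?F → skip
[3] flags=0010 → (cmp)
[4] flags=0010 LE?F → skip
[5] flags=0010 LS?F → skip
[6] flags=0010 LT?F → skip

EXEC = [1]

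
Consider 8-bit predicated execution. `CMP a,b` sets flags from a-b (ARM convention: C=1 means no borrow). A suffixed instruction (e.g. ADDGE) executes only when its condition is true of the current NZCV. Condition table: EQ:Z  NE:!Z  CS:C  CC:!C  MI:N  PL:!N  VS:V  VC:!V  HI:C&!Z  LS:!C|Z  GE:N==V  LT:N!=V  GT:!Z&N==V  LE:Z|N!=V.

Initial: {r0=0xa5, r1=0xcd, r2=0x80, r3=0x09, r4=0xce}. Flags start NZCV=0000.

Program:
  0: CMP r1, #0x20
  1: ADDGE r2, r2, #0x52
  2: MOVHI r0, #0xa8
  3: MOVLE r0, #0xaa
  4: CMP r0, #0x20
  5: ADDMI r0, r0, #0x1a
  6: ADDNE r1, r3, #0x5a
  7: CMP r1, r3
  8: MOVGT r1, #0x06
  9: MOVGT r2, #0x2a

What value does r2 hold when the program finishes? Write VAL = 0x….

VAL = 0x2a

0: ✓ CMP  NZCV=1010
1: · ADDGE
2: ✓ MOVHI  r0←0xa8
3: ✓ MOVLE  r0←0xaa
4: ✓ CMP  NZCV=1010
5: ✓ ADDMI  r0←0xc4
6: ✓ ADDNE  r1←0x63
7: ✓ CMP  NZCV=0010
8: ✓ MOVGT  r1←0x06
9: ✓ MOVGT  r2←0x2a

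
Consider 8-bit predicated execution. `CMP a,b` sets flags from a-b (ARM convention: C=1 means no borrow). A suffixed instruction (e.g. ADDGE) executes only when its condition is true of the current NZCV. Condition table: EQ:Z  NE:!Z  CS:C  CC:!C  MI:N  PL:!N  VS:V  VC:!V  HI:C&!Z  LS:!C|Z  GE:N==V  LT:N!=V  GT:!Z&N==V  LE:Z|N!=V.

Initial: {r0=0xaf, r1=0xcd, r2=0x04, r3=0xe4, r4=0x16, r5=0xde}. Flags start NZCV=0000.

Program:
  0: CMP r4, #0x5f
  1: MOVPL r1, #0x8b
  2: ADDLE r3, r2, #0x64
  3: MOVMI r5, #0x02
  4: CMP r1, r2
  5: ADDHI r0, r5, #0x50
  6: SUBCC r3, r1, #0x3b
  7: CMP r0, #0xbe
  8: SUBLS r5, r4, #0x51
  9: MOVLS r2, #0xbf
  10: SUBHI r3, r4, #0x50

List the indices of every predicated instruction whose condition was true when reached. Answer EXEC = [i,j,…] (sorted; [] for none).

0: ✓ CMP  NZCV=1000
1: · MOVPL
2: ✓ ADDLE  r3←0x68
3: ✓ MOVMI  r5←0x02
4: ✓ CMP  NZCV=1010
5: ✓ ADDHI  r0←0x52
6: · SUBCC
7: ✓ CMP  NZCV=1001
8: ✓ SUBLS  r5←0xc5
9: ✓ MOVLS  r2←0xbf
10: · SUBHI

EXEC = [2,3,5,8,9]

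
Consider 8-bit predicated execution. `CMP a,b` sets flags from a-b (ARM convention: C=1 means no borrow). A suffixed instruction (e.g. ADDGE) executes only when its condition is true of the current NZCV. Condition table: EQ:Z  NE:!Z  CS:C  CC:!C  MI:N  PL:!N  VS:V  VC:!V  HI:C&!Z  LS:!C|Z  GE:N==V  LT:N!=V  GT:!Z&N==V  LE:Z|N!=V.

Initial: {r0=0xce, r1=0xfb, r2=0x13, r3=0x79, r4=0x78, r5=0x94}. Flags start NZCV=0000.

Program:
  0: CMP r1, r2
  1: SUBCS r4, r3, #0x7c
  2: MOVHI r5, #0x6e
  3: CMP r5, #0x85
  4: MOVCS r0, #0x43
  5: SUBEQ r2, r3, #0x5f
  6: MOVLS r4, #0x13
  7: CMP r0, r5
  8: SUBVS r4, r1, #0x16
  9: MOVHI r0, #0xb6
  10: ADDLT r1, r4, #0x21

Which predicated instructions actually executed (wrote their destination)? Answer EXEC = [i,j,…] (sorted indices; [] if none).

[0] flags=1010 → (cmp)
[1] flags=1010 CS?T → r4=0xfd
[2] flags=1010 HI?T → r5=0x6e
[3] flags=1001 → (cmp)
[4] flags=1001 CS?F → skip
[5] flags=1001 EQ?F → skip
[6] flags=1001 LS?T → r4=0x13
[7] flags=0011 → (cmp)
[8] flags=0011 VS?T → r4=0xe5
[9] flags=0011 HI?T → r0=0xb6
[10] flags=0011 LT?T → r1=0x06

EXEC = [1,2,6,8,9,10]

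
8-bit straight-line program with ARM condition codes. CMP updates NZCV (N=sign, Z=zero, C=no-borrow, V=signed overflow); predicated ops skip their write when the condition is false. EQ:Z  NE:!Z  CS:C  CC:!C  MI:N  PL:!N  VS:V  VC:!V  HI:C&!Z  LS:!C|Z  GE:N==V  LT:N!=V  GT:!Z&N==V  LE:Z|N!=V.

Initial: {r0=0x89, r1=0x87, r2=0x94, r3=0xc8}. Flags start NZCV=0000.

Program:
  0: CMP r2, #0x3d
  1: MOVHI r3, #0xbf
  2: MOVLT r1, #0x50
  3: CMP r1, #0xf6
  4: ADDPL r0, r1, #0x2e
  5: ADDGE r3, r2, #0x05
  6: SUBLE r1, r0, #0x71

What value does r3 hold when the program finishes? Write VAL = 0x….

VAL = 0x99

[0] flags=0011 → (cmp)
[1] flags=0011 HI?T → r3=0xbf
[2] flags=0011 LT?T → r1=0x50
[3] flags=0000 → (cmp)
[4] flags=0000 PL?T → r0=0x7e
[5] flags=0000 GE?T → r3=0x99
[6] flags=0000 LE?F → skip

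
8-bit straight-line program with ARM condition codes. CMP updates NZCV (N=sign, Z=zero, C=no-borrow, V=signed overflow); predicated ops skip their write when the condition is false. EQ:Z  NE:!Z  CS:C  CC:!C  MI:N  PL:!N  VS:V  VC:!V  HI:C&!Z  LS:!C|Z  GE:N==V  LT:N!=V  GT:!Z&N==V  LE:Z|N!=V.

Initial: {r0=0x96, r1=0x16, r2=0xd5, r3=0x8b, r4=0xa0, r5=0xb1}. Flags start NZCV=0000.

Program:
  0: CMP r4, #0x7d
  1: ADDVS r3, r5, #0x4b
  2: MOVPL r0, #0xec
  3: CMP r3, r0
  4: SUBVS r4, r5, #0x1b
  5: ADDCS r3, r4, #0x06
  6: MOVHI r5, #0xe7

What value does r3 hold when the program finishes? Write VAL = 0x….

[0] flags=0011 → (cmp)
[1] flags=0011 VS?T → r3=0xfc
[2] flags=0011 PL?T → r0=0xec
[3] flags=0010 → (cmp)
[4] flags=0010 VS?F → skip
[5] flags=0010 CS?T → r3=0xa6
[6] flags=0010 HI?T → r5=0xe7

VAL = 0xa6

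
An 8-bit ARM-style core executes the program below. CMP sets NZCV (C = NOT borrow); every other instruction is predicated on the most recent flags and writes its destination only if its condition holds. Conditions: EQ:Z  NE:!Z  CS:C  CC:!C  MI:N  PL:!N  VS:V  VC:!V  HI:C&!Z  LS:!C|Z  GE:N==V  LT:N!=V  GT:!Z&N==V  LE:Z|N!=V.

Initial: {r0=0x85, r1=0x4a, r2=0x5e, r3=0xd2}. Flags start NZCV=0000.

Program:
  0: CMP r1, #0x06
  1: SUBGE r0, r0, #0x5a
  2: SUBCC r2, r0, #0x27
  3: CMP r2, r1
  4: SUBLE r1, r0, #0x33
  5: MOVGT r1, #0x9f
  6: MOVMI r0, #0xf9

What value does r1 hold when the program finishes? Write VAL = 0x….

0: ✓ CMP  NZCV=0010
1: ✓ SUBGE  r0←0x2b
2: · SUBCC
3: ✓ CMP  NZCV=0010
4: · SUBLE
5: ✓ MOVGT  r1←0x9f
6: · MOVMI

VAL = 0x9f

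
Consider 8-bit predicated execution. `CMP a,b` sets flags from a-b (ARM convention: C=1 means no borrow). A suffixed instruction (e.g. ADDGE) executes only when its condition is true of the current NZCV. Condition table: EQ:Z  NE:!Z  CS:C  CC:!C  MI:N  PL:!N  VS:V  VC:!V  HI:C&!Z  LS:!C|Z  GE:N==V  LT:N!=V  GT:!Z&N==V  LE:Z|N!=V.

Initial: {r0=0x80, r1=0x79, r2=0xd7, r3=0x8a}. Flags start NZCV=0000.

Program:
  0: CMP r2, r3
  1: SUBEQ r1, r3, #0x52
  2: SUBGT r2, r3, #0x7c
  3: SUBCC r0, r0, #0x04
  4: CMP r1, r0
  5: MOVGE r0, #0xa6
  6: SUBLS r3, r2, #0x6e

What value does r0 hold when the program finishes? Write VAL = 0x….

[0] flags=0010 → (cmp)
[1] flags=0010 EQ?F → skip
[2] flags=0010 GT?T → r2=0x0e
[3] flags=0010 CC?F → skip
[4] flags=1001 → (cmp)
[5] flags=1001 GE?T → r0=0xa6
[6] flags=1001 LS?T → r3=0xa0

VAL = 0xa6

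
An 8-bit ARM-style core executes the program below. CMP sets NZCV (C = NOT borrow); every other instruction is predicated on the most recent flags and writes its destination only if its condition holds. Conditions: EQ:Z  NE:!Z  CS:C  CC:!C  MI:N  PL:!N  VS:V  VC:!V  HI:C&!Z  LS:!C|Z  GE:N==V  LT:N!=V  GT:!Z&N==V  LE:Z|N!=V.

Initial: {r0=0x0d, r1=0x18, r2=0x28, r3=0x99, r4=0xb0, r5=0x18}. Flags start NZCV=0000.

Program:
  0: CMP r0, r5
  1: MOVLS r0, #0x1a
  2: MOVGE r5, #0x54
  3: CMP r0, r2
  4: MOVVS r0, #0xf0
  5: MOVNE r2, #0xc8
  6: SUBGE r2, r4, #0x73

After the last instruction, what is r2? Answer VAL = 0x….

0: ✓ CMP  NZCV=1000
1: ✓ MOVLS  r0←0x1a
2: · MOVGE
3: ✓ CMP  NZCV=1000
4: · MOVVS
5: ✓ MOVNE  r2←0xc8
6: · SUBGE

VAL = 0xc8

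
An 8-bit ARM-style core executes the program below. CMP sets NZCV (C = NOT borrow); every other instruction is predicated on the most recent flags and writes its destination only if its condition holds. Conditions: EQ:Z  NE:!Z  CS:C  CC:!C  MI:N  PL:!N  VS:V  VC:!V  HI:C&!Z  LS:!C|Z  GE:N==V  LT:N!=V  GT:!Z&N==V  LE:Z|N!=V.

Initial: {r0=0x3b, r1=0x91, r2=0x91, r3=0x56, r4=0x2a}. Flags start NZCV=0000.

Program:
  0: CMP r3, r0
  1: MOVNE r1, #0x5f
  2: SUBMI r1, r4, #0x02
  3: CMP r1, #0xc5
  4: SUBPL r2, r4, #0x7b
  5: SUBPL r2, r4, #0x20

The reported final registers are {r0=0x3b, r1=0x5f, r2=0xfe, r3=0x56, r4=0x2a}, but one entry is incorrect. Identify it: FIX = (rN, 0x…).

FIX = (r2, 0x91)

0: ✓ CMP  NZCV=0010
1: ✓ MOVNE  r1←0x5f
2: · SUBMI
3: ✓ CMP  NZCV=1001
4: · SUBPL
5: · SUBPL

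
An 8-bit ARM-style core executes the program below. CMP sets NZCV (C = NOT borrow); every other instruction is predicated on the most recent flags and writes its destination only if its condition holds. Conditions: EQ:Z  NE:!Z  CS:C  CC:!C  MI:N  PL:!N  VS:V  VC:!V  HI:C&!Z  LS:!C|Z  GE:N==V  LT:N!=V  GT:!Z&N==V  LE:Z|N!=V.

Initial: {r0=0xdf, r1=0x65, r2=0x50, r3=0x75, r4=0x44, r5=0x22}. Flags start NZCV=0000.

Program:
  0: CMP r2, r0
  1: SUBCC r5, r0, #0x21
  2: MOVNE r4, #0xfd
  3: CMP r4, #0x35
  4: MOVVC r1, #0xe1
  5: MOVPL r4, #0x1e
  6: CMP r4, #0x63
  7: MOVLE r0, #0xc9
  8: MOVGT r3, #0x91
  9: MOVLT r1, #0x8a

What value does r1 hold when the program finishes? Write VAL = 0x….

0: ✓ CMP  NZCV=0000
1: ✓ SUBCC  r5←0xbe
2: ✓ MOVNE  r4←0xfd
3: ✓ CMP  NZCV=1010
4: ✓ MOVVC  r1←0xe1
5: · MOVPL
6: ✓ CMP  NZCV=1010
7: ✓ MOVLE  r0←0xc9
8: · MOVGT
9: ✓ MOVLT  r1←0x8a

VAL = 0x8a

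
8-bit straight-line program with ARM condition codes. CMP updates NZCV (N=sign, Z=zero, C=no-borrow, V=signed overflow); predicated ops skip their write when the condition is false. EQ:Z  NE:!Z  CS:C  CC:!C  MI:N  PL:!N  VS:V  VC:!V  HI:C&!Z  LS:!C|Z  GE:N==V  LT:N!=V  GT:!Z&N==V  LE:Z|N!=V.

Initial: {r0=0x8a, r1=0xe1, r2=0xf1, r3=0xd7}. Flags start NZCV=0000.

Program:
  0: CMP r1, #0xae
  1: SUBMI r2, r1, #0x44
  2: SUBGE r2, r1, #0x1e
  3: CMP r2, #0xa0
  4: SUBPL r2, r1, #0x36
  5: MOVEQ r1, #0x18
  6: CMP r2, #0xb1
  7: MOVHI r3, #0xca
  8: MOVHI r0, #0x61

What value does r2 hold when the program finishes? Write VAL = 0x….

[0] flags=0010 → (cmp)
[1] flags=0010 MI?F → skip
[2] flags=0010 GE?T → r2=0xc3
[3] flags=0010 → (cmp)
[4] flags=0010 PL?T → r2=0xab
[5] flags=0010 EQ?F → skip
[6] flags=1000 → (cmp)
[7] flags=1000 HI?F → skip
[8] flags=1000 HI?F → skip

VAL = 0xab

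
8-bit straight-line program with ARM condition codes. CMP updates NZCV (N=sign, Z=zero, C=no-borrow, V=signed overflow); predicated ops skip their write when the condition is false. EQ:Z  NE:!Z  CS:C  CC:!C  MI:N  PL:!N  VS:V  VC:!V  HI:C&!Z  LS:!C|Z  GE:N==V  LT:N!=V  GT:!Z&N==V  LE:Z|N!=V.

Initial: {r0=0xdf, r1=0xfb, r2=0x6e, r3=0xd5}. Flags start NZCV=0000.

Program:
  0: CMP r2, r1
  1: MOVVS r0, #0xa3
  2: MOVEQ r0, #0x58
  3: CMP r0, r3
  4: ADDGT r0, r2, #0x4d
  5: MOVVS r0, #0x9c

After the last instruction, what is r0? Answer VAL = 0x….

VAL = 0xbb

[0] flags=0000 → (cmp)
[1] flags=0000 VS?F → skip
[2] flags=0000 EQ?F → skip
[3] flags=0010 → (cmp)
[4] flags=0010 GT?T → r0=0xbb
[5] flags=0010 VS?F → skip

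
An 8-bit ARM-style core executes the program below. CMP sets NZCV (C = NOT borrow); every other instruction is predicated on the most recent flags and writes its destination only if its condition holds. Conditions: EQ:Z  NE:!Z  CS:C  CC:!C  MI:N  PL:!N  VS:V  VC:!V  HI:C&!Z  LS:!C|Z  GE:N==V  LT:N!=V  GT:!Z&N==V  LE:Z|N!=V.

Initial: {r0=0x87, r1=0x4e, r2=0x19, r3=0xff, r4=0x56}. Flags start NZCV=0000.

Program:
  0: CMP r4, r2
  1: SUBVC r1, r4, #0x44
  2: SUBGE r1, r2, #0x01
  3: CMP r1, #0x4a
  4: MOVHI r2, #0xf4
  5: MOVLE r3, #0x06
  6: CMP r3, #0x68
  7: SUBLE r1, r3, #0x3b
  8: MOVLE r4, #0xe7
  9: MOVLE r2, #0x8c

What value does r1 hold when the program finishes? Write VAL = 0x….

[0] flags=0010 → (cmp)
[1] flags=0010 VC?T → r1=0x12
[2] flags=0010 GE?T → r1=0x18
[3] flags=1000 → (cmp)
[4] flags=1000 HI?F → skip
[5] flags=1000 LE?T → r3=0x06
[6] flags=1000 → (cmp)
[7] flags=1000 LE?T → r1=0xcb
[8] flags=1000 LE?T → r4=0xe7
[9] flags=1000 LE?T → r2=0x8c

VAL = 0xcb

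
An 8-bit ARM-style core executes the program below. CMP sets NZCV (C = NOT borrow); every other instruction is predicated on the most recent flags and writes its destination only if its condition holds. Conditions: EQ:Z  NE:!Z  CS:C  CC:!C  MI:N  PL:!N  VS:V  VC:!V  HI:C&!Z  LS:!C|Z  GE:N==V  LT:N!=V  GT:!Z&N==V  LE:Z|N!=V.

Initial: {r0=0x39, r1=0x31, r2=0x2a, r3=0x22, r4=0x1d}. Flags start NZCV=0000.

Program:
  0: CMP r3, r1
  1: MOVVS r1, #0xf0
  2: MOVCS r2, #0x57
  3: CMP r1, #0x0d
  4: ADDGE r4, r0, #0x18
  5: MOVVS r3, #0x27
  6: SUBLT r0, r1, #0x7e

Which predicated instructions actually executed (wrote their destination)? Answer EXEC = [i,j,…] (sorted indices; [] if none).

0: ✓ CMP  NZCV=1000
1: · MOVVS
2: · MOVCS
3: ✓ CMP  NZCV=0010
4: ✓ ADDGE  r4←0x51
5: · MOVVS
6: · SUBLT

EXEC = [4]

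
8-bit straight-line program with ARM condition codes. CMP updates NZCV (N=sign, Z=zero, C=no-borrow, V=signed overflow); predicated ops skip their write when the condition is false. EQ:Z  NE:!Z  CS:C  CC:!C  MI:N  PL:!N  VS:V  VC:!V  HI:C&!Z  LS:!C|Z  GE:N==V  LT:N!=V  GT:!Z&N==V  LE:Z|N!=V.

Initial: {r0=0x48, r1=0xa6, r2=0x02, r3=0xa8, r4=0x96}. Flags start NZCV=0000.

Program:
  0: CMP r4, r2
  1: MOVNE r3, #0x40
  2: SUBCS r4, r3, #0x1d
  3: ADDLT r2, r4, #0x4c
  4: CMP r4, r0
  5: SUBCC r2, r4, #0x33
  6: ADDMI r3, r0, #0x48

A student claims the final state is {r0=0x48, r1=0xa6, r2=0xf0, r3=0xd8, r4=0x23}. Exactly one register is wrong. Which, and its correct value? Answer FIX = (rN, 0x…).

[0] flags=1010 → (cmp)
[1] flags=1010 NE?T → r3=0x40
[2] flags=1010 CS?T → r4=0x23
[3] flags=1010 LT?T → r2=0x6f
[4] flags=1000 → (cmp)
[5] flags=1000 CC?T → r2=0xf0
[6] flags=1000 MI?T → r3=0x90

FIX = (r3, 0x90)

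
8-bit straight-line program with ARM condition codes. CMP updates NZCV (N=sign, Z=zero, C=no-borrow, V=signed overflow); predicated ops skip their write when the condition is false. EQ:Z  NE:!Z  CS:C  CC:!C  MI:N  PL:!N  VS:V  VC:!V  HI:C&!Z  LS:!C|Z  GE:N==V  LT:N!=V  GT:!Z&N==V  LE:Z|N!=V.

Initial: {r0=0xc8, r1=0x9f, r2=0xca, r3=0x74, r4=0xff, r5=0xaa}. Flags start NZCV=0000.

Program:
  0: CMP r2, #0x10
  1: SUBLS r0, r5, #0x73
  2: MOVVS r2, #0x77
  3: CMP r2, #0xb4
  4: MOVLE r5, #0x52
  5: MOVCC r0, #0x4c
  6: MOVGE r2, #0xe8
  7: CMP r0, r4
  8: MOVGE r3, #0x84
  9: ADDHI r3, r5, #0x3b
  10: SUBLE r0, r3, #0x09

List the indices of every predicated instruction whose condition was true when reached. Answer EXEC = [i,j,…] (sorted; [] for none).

0: ✓ CMP  NZCV=1010
1: · SUBLS
2: · MOVVS
3: ✓ CMP  NZCV=0010
4: · MOVLE
5: · MOVCC
6: ✓ MOVGE  r2←0xe8
7: ✓ CMP  NZCV=1000
8: · MOVGE
9: · ADDHI
10: ✓ SUBLE  r0←0x6b

EXEC = [6,10]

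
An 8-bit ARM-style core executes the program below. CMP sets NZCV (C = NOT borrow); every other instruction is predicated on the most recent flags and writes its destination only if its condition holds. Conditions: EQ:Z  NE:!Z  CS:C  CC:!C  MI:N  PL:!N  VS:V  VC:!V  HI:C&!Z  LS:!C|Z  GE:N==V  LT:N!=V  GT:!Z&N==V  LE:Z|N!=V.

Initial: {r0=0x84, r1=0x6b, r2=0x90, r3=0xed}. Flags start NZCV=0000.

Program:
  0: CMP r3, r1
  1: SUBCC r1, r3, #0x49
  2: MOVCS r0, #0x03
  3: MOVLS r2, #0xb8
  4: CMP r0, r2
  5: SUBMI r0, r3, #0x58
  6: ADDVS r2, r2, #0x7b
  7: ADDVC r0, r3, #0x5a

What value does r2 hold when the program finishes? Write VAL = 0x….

VAL = 0x90

0: ✓ CMP  NZCV=1010
1: · SUBCC
2: ✓ MOVCS  r0←0x03
3: · MOVLS
4: ✓ CMP  NZCV=0000
5: · SUBMI
6: · ADDVS
7: ✓ ADDVC  r0←0x47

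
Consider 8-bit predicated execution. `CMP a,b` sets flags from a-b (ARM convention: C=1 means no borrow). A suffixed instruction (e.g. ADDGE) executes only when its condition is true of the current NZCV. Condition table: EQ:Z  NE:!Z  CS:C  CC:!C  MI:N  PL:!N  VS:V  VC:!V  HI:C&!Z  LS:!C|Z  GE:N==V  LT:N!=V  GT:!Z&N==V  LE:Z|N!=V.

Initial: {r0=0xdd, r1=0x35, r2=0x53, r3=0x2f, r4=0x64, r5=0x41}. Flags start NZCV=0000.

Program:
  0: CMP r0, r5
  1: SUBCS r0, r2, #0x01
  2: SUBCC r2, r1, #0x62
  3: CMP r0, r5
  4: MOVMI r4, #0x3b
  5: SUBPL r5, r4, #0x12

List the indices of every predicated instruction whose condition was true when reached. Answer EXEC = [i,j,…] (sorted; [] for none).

0: ✓ CMP  NZCV=1010
1: ✓ SUBCS  r0←0x52
2: · SUBCC
3: ✓ CMP  NZCV=0010
4: · MOVMI
5: ✓ SUBPL  r5←0x52

EXEC = [1,5]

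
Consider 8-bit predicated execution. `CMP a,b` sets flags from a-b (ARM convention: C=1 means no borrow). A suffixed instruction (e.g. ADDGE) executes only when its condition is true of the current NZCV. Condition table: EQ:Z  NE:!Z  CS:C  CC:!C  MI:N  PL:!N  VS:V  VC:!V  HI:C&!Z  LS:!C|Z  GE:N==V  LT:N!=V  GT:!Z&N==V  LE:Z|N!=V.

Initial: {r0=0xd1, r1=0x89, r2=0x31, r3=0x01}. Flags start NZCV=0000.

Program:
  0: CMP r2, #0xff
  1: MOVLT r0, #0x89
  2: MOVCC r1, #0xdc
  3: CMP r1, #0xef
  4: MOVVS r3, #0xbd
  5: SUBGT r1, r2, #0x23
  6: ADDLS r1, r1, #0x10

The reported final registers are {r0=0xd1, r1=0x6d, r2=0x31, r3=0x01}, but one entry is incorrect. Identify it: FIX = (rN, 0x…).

[0] flags=0000 → (cmp)
[1] flags=0000 LT?F → skip
[2] flags=0000 CC?T → r1=0xdc
[3] flags=1000 → (cmp)
[4] flags=1000 VS?F → skip
[5] flags=1000 GT?F → skip
[6] flags=1000 LS?T → r1=0xec

FIX = (r1, 0xec)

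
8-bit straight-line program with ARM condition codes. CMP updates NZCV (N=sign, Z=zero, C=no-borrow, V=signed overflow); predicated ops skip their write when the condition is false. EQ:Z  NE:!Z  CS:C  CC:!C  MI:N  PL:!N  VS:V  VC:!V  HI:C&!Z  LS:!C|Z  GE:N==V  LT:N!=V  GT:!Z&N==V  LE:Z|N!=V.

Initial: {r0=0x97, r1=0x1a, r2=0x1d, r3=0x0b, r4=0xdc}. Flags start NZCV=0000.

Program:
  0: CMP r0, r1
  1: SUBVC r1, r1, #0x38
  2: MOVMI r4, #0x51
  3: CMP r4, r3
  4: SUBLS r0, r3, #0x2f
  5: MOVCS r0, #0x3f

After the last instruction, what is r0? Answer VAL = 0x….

VAL = 0x3f

[0] flags=0011 → (cmp)
[1] flags=0011 VC?F → skip
[2] flags=0011 MI?F → skip
[3] flags=1010 → (cmp)
[4] flags=1010 LS?F → skip
[5] flags=1010 CS?T → r0=0x3f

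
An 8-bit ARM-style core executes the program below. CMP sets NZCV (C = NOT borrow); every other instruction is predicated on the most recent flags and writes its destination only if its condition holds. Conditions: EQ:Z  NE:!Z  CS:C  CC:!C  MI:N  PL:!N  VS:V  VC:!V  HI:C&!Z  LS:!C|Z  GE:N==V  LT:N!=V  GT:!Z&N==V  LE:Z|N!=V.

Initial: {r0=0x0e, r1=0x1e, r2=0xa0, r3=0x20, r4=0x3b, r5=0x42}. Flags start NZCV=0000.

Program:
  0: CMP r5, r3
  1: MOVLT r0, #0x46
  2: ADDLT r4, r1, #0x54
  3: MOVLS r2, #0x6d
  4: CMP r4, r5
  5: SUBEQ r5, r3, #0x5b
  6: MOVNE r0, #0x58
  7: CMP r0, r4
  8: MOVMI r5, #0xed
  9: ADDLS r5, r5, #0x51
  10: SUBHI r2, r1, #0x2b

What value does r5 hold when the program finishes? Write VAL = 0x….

0: ✓ CMP  NZCV=0010
1: · MOVLT
2: · ADDLT
3: · MOVLS
4: ✓ CMP  NZCV=1000
5: · SUBEQ
6: ✓ MOVNE  r0←0x58
7: ✓ CMP  NZCV=0010
8: · MOVMI
9: · ADDLS
10: ✓ SUBHI  r2←0xf3

VAL = 0x42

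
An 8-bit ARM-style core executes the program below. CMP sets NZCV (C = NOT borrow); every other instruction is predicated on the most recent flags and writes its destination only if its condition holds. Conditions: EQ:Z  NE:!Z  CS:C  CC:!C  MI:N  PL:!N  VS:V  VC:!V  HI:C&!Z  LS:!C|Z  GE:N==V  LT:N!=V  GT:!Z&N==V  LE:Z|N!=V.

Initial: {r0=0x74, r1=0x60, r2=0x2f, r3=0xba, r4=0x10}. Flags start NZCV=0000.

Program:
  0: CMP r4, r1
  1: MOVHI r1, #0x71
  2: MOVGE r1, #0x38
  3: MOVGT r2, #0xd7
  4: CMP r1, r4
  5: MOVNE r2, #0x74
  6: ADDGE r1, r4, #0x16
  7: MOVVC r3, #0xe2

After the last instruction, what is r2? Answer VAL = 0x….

VAL = 0x74

[0] flags=1000 → (cmp)
[1] flags=1000 HI?F → skip
[2] flags=1000 GE?F → skip
[3] flags=1000 GT?F → skip
[4] flags=0010 → (cmp)
[5] flags=0010 NE?T → r2=0x74
[6] flags=0010 GE?T → r1=0x26
[7] flags=0010 VC?T → r3=0xe2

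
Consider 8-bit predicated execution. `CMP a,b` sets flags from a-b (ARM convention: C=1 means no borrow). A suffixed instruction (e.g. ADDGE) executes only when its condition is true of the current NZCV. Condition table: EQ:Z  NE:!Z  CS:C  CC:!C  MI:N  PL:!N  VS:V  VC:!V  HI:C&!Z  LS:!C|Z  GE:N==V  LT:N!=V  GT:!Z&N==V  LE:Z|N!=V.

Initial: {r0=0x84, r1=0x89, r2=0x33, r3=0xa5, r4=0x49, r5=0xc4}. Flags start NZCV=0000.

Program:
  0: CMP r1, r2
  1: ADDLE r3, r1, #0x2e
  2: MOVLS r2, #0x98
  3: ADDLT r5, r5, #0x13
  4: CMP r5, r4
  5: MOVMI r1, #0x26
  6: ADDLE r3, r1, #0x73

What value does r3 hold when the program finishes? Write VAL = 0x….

VAL = 0x99

0: ✓ CMP  NZCV=0011
1: ✓ ADDLE  r3←0xb7
2: · MOVLS
3: ✓ ADDLT  r5←0xd7
4: ✓ CMP  NZCV=1010
5: ✓ MOVMI  r1←0x26
6: ✓ ADDLE  r3←0x99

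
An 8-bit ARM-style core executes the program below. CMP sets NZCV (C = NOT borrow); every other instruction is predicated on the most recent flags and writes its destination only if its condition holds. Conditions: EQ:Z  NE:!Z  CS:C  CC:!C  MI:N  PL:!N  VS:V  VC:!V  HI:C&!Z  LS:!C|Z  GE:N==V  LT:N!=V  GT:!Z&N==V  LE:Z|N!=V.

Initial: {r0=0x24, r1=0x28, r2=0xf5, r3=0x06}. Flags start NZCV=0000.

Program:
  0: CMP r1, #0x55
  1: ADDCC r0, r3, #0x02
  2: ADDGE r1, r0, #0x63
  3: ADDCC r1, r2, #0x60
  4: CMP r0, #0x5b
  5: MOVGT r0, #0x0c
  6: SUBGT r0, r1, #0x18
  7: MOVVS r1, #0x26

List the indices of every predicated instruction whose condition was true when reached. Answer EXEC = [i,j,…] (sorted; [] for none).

EXEC = [1,3]

[0] flags=1000 → (cmp)
[1] flags=1000 CC?T → r0=0x08
[2] flags=1000 GE?F → skip
[3] flags=1000 CC?T → r1=0x55
[4] flags=1000 → (cmp)
[5] flags=1000 GT?F → skip
[6] flags=1000 GT?F → skip
[7] flags=1000 VS?F → skip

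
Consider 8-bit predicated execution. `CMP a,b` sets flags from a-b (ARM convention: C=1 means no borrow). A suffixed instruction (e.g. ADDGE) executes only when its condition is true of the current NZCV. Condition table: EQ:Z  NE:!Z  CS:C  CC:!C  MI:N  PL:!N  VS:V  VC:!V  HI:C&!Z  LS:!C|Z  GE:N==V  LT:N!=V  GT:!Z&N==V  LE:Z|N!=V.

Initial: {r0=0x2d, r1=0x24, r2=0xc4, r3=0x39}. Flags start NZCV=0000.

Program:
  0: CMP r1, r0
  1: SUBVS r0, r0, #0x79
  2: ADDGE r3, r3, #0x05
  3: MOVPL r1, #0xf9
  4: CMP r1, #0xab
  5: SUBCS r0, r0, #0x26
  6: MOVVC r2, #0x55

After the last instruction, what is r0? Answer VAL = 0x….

[0] flags=1000 → (cmp)
[1] flags=1000 VS?F → skip
[2] flags=1000 GE?F → skip
[3] flags=1000 PL?F → skip
[4] flags=0000 → (cmp)
[5] flags=0000 CS?F → skip
[6] flags=0000 VC?T → r2=0x55

VAL = 0x2d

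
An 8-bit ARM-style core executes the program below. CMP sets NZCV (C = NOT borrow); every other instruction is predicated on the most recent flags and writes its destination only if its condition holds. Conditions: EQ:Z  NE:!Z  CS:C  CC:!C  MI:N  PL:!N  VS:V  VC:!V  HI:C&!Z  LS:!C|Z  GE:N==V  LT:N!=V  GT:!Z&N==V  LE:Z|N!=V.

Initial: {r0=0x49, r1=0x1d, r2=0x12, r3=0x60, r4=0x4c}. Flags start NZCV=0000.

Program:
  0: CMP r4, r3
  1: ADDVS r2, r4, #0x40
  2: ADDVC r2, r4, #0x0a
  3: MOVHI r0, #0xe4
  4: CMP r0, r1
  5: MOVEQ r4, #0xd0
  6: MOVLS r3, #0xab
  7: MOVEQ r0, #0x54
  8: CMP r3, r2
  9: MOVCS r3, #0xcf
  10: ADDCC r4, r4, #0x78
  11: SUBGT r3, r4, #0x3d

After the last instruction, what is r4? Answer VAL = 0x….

0: ✓ CMP  NZCV=1000
1: · ADDVS
2: ✓ ADDVC  r2←0x56
3: · MOVHI
4: ✓ CMP  NZCV=0010
5: · MOVEQ
6: · MOVLS
7: · MOVEQ
8: ✓ CMP  NZCV=0010
9: ✓ MOVCS  r3←0xcf
10: · ADDCC
11: ✓ SUBGT  r3←0x0f

VAL = 0x4c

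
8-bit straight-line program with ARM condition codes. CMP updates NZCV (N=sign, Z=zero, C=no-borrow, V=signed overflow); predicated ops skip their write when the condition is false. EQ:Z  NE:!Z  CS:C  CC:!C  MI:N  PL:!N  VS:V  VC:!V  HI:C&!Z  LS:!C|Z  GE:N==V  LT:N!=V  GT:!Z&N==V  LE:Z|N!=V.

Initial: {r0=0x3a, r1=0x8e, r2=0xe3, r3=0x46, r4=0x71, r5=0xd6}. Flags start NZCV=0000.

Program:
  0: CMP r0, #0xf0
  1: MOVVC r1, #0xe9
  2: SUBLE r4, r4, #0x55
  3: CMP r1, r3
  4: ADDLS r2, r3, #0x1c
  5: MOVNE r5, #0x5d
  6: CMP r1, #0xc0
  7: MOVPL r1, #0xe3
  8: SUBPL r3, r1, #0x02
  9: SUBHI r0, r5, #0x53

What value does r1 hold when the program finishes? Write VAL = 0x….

VAL = 0xe3

0: ✓ CMP  NZCV=0000
1: ✓ MOVVC  r1←0xe9
2: · SUBLE
3: ✓ CMP  NZCV=1010
4: · ADDLS
5: ✓ MOVNE  r5←0x5d
6: ✓ CMP  NZCV=0010
7: ✓ MOVPL  r1←0xe3
8: ✓ SUBPL  r3←0xe1
9: ✓ SUBHI  r0←0x0a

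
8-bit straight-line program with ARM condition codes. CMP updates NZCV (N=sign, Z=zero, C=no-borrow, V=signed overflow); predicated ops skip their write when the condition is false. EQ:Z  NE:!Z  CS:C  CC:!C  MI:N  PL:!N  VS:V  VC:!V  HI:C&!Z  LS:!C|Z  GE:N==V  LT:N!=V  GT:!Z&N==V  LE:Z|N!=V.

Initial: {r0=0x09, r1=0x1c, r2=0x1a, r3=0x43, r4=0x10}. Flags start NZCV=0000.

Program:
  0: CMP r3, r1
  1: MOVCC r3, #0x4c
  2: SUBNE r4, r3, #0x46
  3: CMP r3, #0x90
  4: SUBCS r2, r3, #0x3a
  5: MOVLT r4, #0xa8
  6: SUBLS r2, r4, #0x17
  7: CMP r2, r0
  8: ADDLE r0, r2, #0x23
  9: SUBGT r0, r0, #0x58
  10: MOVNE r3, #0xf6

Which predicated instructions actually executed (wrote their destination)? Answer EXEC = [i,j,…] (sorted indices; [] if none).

EXEC = [2,6,8,10]

[0] flags=0010 → (cmp)
[1] flags=0010 CC?F → skip
[2] flags=0010 NE?T → r4=0xfd
[3] flags=1001 → (cmp)
[4] flags=1001 CS?F → skip
[5] flags=1001 LT?F → skip
[6] flags=1001 LS?T → r2=0xe6
[7] flags=1010 → (cmp)
[8] flags=1010 LE?T → r0=0x09
[9] flags=1010 GT?F → skip
[10] flags=1010 NE?T → r3=0xf6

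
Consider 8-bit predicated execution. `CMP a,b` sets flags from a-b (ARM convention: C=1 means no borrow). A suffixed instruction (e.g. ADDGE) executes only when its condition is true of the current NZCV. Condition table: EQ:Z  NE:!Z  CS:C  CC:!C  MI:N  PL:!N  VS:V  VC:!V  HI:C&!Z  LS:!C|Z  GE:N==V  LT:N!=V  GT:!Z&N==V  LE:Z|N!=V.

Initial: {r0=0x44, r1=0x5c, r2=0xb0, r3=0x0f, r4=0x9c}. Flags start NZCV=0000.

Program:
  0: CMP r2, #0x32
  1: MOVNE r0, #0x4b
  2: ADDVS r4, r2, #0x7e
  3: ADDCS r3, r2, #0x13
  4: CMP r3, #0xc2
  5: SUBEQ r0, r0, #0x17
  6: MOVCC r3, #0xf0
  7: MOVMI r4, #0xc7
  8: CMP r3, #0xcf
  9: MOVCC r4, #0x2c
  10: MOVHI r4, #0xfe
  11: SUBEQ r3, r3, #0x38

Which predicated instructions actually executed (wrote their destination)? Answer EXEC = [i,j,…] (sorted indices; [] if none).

[0] flags=0011 → (cmp)
[1] flags=0011 NE?T → r0=0x4b
[2] flags=0011 VS?T → r4=0x2e
[3] flags=0011 CS?T → r3=0xc3
[4] flags=0010 → (cmp)
[5] flags=0010 EQ?F → skip
[6] flags=0010 CC?F → skip
[7] flags=0010 MI?F → skip
[8] flags=1000 → (cmp)
[9] flags=1000 CC?T → r4=0x2c
[10] flags=1000 HI?F → skip
[11] flags=1000 EQ?F → skip

EXEC = [1,2,3,9]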